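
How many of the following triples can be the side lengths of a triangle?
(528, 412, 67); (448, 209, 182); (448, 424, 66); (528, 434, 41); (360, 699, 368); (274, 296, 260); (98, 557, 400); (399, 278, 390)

(67,412,528): 67+412 ≤ 528 → not valid
(182,209,448): 182+209 ≤ 448 → not valid
(66,424,448): 66+424 > 448 → valid
(41,434,528): 41+434 ≤ 528 → not valid
(360,368,699): 360+368 > 699 → valid
(260,274,296): 260+274 > 296 → valid
(98,400,557): 98+400 ≤ 557 → not valid
(278,390,399): 278+390 > 399 → valid
4 of the 8 triples form a triangle.

4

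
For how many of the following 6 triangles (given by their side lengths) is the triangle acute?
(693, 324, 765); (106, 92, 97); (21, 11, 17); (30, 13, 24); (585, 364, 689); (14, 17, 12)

(693,324,765): 324²+693² = 585225 = 765² → right
(106,92,97): 92²+97² = 17873 > 11236 = 106² → acute
(21,11,17): 11²+17² = 410 < 441 = 21² → obtuse
(30,13,24): 13²+24² = 745 < 900 = 30² → obtuse
(585,364,689): 364²+585² = 474721 = 689² → right
(14,17,12): 12²+14² = 340 > 289 = 17² → acute
2 of the 6 are acute.

2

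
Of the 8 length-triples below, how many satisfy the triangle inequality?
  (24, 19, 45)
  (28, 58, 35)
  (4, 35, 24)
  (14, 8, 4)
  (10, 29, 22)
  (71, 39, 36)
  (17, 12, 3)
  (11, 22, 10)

3

(19,24,45): 19+24 ≤ 45 → not valid
(28,35,58): 28+35 > 58 → valid
(4,24,35): 4+24 ≤ 35 → not valid
(4,8,14): 4+8 ≤ 14 → not valid
(10,22,29): 10+22 > 29 → valid
(36,39,71): 36+39 > 71 → valid
(3,12,17): 3+12 ≤ 17 → not valid
(10,11,22): 10+11 ≤ 22 → not valid
3 of the 8 triples form a triangle.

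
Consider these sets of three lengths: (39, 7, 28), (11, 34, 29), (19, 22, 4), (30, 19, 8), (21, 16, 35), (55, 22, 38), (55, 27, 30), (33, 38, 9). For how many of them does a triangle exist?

6

(7,28,39): 7+28 ≤ 39 → not valid
(11,29,34): 11+29 > 34 → valid
(4,19,22): 4+19 > 22 → valid
(8,19,30): 8+19 ≤ 30 → not valid
(16,21,35): 16+21 > 35 → valid
(22,38,55): 22+38 > 55 → valid
(27,30,55): 27+30 > 55 → valid
(9,33,38): 9+33 > 38 → valid
6 of the 8 triples form a triangle.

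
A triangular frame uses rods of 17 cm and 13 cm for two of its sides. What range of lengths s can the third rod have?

4 < s < 30 (cm)

By the triangle inequality, s must be less than 17 + 13 = 30 and greater than |17 − 13| = 4.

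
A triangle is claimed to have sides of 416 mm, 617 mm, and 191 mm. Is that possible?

No

The longest side is 617, but the other two sum to only 607.
607 < 617, so the triangle inequality fails.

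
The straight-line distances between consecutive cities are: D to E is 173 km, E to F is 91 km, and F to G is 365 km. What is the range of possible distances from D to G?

101 ≤ DG ≤ 629 km

The maximum is all hops collinear in one direction: 173 + 91 + 365 = 629.
The longest hop is 365; the others sum to 264. Folding the others back against it leaves at least 365 − 264 = 101.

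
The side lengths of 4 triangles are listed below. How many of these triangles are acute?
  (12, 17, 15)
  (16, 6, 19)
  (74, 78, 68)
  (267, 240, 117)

(12,17,15): 12²+15² = 369 > 289 = 17² → acute
(16,6,19): 6²+16² = 292 < 361 = 19² → obtuse
(74,78,68): 68²+74² = 10100 > 6084 = 78² → acute
(267,240,117): 117²+240² = 71289 = 267² → right
2 of the 4 are acute.

2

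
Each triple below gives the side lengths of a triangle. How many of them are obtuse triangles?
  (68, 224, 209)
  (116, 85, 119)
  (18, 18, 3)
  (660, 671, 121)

(68,224,209): 68²+209² = 48305 < 50176 = 224² → obtuse
(116,85,119): 85²+116² = 20681 > 14161 = 119² → acute
(18,18,3): 3²+18² = 333 > 324 = 18² → acute
(660,671,121): 121²+660² = 450241 = 671² → right
1 of the 4 is obtuse.

1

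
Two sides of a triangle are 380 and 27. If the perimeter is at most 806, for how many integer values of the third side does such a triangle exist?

46

Triangle inequality: 353 < x < 407. Perimeter ≤ 806 gives x ≤ 806 − 380 − 27 = 399.
So 353 < x ≤ 399; integers 354 through 399: 46 values.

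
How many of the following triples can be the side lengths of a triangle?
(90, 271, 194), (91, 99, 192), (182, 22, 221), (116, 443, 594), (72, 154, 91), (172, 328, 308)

3

(90,194,271): 90+194 > 271 → valid
(91,99,192): 91+99 ≤ 192 → not valid
(22,182,221): 22+182 ≤ 221 → not valid
(116,443,594): 116+443 ≤ 594 → not valid
(72,91,154): 72+91 > 154 → valid
(172,308,328): 172+308 > 328 → valid
3 of the 6 triples form a triangle.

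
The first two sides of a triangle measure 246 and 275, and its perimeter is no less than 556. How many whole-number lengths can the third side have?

Triangle inequality: 29 < x < 521. Perimeter ≥ 556 gives x ≥ 556 − 246 − 275 = 35.
So 35 ≤ x < 521; integers 35 through 520: 486 values.

486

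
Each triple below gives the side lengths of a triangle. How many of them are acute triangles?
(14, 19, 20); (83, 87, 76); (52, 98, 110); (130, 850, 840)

(14,19,20): 14²+19² = 557 > 400 = 20² → acute
(83,87,76): 76²+83² = 12665 > 7569 = 87² → acute
(52,98,110): 52²+98² = 12308 > 12100 = 110² → acute
(130,850,840): 130²+840² = 722500 = 850² → right
3 of the 4 are acute.

3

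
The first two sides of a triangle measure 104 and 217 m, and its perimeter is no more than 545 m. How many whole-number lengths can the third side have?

Triangle inequality: 113 < x < 321. Perimeter ≤ 545 gives x ≤ 545 − 104 − 217 = 224.
So 113 < x ≤ 224; integers 114 through 224: 111 values.

111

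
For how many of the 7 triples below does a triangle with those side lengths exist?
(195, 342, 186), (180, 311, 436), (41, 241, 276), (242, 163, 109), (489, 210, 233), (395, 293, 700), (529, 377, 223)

(186,195,342): 186+195 > 342 → valid
(180,311,436): 180+311 > 436 → valid
(41,241,276): 41+241 > 276 → valid
(109,163,242): 109+163 > 242 → valid
(210,233,489): 210+233 ≤ 489 → not valid
(293,395,700): 293+395 ≤ 700 → not valid
(223,377,529): 223+377 > 529 → valid
5 of the 7 triples form a triangle.

5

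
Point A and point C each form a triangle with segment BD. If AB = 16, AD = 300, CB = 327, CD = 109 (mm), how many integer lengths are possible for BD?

31

From triangle ABD: 284 < BD < 316.
From triangle CBD: 218 < BD < 436.
Intersection: 284 < BD < 316, so integers 285 through 315: 31 values.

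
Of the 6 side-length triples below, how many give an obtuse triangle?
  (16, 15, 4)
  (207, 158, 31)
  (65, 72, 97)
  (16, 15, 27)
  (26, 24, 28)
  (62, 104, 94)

2

(16,15,4): 4²+15² = 241 < 256 = 16² → obtuse
(207,158,31): 31+158 ≤ 207, not a triangle
(65,72,97): 65²+72² = 9409 = 97² → right
(16,15,27): 15²+16² = 481 < 729 = 27² → obtuse
(26,24,28): 24²+26² = 1252 > 784 = 28² → acute
(62,104,94): 62²+94² = 12680 > 10816 = 104² → acute
2 of the 6 are obtuse.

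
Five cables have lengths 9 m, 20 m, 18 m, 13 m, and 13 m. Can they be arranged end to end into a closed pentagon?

Yes

A pentagon exists iff every side is shorter than the sum of the others — equivalently, the longest side is less than the sum of the rest.
Longest side 20 < 53 (sum of the remaining 4), so yes.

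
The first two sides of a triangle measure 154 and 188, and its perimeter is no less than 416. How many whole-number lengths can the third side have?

268

Triangle inequality: 34 < x < 342. Perimeter ≥ 416 gives x ≥ 416 − 154 − 188 = 74.
So 74 ≤ x < 342; integers 74 through 341: 268 values.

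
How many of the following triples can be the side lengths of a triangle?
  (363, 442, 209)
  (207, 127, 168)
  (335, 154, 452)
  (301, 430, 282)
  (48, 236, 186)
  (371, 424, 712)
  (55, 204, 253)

(209,363,442): 209+363 > 442 → valid
(127,168,207): 127+168 > 207 → valid
(154,335,452): 154+335 > 452 → valid
(282,301,430): 282+301 > 430 → valid
(48,186,236): 48+186 ≤ 236 → not valid
(371,424,712): 371+424 > 712 → valid
(55,204,253): 55+204 > 253 → valid
6 of the 7 triples form a triangle.

6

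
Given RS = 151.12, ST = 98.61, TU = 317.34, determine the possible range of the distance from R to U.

67.61 ≤ RU ≤ 567.07

The maximum is all hops collinear in one direction: 151.12 + 98.61 + 317.34 = 567.07.
The longest hop is 317.34; the others sum to 249.73. Folding the others back against it leaves at least 317.34 − 249.73 = 67.61.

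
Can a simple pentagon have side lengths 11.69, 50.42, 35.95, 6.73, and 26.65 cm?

Yes

A pentagon exists iff every side is shorter than the sum of the others — equivalently, the longest side is less than the sum of the rest.
Longest side 50.42 < 81.02 (sum of the remaining 4), so yes.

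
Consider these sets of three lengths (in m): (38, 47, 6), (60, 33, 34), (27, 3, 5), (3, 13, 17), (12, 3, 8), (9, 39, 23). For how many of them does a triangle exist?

(6,38,47): 6+38 ≤ 47 → not valid
(33,34,60): 33+34 > 60 → valid
(3,5,27): 3+5 ≤ 27 → not valid
(3,13,17): 3+13 ≤ 17 → not valid
(3,8,12): 3+8 ≤ 12 → not valid
(9,23,39): 9+23 ≤ 39 → not valid
1 of the 6 triples forms a triangle.

1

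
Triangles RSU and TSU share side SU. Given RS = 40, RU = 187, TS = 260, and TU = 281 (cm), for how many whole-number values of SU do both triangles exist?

From triangle RSU: 147 < SU < 227.
From triangle TSU: 21 < SU < 541.
Intersection: 147 < SU < 227, so integers 148 through 226: 79 values.

79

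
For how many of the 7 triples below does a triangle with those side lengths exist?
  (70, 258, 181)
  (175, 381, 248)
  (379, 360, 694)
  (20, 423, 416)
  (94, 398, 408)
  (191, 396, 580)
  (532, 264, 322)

6

(70,181,258): 70+181 ≤ 258 → not valid
(175,248,381): 175+248 > 381 → valid
(360,379,694): 360+379 > 694 → valid
(20,416,423): 20+416 > 423 → valid
(94,398,408): 94+398 > 408 → valid
(191,396,580): 191+396 > 580 → valid
(264,322,532): 264+322 > 532 → valid
6 of the 7 triples form a triangle.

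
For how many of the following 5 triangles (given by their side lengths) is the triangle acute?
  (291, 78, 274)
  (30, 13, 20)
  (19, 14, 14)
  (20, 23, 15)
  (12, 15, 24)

2

(291,78,274): 78²+274² = 81160 < 84681 = 291² → obtuse
(30,13,20): 13²+20² = 569 < 900 = 30² → obtuse
(19,14,14): 14²+14² = 392 > 361 = 19² → acute
(20,23,15): 15²+20² = 625 > 529 = 23² → acute
(12,15,24): 12²+15² = 369 < 576 = 24² → obtuse
2 of the 5 are acute.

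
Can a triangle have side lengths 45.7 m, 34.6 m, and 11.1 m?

The two shorter sides sum to 45.7, exactly equal to the longest side 45.7.
That gives only a degenerate (flat) triangle — the inequality must be strict.

No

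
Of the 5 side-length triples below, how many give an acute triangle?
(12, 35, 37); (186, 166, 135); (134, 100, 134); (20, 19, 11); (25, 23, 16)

(12,35,37): 12²+35² = 1369 = 37² → right
(186,166,135): 135²+166² = 45781 > 34596 = 186² → acute
(134,100,134): 100²+134² = 27956 > 17956 = 134² → acute
(20,19,11): 11²+19² = 482 > 400 = 20² → acute
(25,23,16): 16²+23² = 785 > 625 = 25² → acute
4 of the 5 are acute.

4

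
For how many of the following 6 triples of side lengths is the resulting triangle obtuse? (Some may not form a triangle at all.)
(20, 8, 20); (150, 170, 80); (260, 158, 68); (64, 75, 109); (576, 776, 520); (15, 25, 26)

(20,8,20): 8²+20² = 464 > 400 = 20² → acute
(150,170,80): 80²+150² = 28900 = 170² → right
(260,158,68): 68+158 ≤ 260, not a triangle
(64,75,109): 64²+75² = 9721 < 11881 = 109² → obtuse
(576,776,520): 520²+576² = 602176 = 776² → right
(15,25,26): 15²+25² = 850 > 676 = 26² → acute
1 of the 6 is obtuse.

1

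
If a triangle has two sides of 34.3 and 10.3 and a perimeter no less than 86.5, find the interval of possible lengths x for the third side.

41.9 ≤ x < 44.6

Triangle inequality alone gives 24.0 < x < 44.6.
The perimeter condition gives x ≥ 86.5 − 34.3 − 10.3 = 41.9.
Intersecting the two: 41.9 ≤ x < 44.6.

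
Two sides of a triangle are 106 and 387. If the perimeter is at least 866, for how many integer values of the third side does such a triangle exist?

120

Triangle inequality: 281 < x < 493. Perimeter ≥ 866 gives x ≥ 866 − 106 − 387 = 373.
So 373 ≤ x < 493; integers 373 through 492: 120 values.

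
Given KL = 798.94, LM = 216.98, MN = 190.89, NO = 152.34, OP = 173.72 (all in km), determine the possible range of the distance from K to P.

65.01 ≤ KP ≤ 1532.87 km

The maximum is all hops collinear in one direction: 798.94 + 216.98 + 190.89 + 152.34 + 173.72 = 1532.87.
The longest hop is 798.94; the others sum to 733.93. Folding the others back against it leaves at least 798.94 − 733.93 = 65.01.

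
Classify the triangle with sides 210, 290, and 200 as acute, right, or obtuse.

Compare the square of the longest side to the sum of squares of the other two: 200² + 210² = 84100 = 290².

right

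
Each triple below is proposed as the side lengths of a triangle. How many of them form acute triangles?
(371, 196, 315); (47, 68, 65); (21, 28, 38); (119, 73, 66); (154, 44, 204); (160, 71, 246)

(371,196,315): 196²+315² = 137641 = 371² → right
(47,68,65): 47²+65² = 6434 > 4624 = 68² → acute
(21,28,38): 21²+28² = 1225 < 1444 = 38² → obtuse
(119,73,66): 66²+73² = 9685 < 14161 = 119² → obtuse
(154,44,204): 44+154 ≤ 204, not a triangle
(160,71,246): 71+160 ≤ 246, not a triangle
1 of the 6 is acute.

1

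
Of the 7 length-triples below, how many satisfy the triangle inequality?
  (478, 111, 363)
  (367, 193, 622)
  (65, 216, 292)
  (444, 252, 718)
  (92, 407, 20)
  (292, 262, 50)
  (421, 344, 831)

1

(111,363,478): 111+363 ≤ 478 → not valid
(193,367,622): 193+367 ≤ 622 → not valid
(65,216,292): 65+216 ≤ 292 → not valid
(252,444,718): 252+444 ≤ 718 → not valid
(20,92,407): 20+92 ≤ 407 → not valid
(50,262,292): 50+262 > 292 → valid
(344,421,831): 344+421 ≤ 831 → not valid
1 of the 7 triples forms a triangle.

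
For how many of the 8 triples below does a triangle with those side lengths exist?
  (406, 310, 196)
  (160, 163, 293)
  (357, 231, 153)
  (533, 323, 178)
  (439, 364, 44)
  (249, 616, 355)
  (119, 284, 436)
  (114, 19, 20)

(196,310,406): 196+310 > 406 → valid
(160,163,293): 160+163 > 293 → valid
(153,231,357): 153+231 > 357 → valid
(178,323,533): 178+323 ≤ 533 → not valid
(44,364,439): 44+364 ≤ 439 → not valid
(249,355,616): 249+355 ≤ 616 → not valid
(119,284,436): 119+284 ≤ 436 → not valid
(19,20,114): 19+20 ≤ 114 → not valid
3 of the 8 triples form a triangle.

3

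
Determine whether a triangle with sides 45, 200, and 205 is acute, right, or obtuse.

right

Compare the square of the longest side to the sum of squares of the other two: 45² + 200² = 42025 = 205².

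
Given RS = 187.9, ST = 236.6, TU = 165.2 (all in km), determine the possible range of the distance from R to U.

The maximum is all hops collinear in one direction: 187.9 + 236.6 + 165.2 = 589.7.
The longest hop is 236.6; the others sum to 353.1. Since 236.6 ≤ 353.1, the path can fold back on itself completely, so the minimum distance is 0.

0 ≤ RU ≤ 589.7 km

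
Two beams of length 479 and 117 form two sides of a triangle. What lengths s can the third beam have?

By the triangle inequality, s must be less than 479 + 117 = 596 and greater than |479 − 117| = 362.

362 < s < 596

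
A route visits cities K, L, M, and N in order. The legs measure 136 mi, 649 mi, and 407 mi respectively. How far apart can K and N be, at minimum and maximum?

106 ≤ KN ≤ 1192 mi

The maximum is all hops collinear in one direction: 136 + 649 + 407 = 1192.
The longest hop is 649; the others sum to 543. Folding the others back against it leaves at least 649 − 543 = 106.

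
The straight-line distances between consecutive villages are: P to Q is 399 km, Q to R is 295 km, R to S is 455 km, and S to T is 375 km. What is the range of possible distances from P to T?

The maximum is all hops collinear in one direction: 399 + 295 + 455 + 375 = 1524.
The longest hop is 455; the others sum to 1069. Since 455 ≤ 1069, the path can fold back on itself completely, so the minimum distance is 0.

0 ≤ PT ≤ 1524 km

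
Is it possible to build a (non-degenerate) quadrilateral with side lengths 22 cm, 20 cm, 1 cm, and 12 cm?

A quadrilateral exists iff every side is shorter than the sum of the others — equivalently, the longest side is less than the sum of the rest.
Longest side 22 < 33 (sum of the remaining 3), so yes.

Yes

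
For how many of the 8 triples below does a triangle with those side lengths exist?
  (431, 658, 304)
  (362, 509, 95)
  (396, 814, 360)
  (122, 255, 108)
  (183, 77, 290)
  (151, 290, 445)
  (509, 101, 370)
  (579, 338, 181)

(304,431,658): 304+431 > 658 → valid
(95,362,509): 95+362 ≤ 509 → not valid
(360,396,814): 360+396 ≤ 814 → not valid
(108,122,255): 108+122 ≤ 255 → not valid
(77,183,290): 77+183 ≤ 290 → not valid
(151,290,445): 151+290 ≤ 445 → not valid
(101,370,509): 101+370 ≤ 509 → not valid
(181,338,579): 181+338 ≤ 579 → not valid
1 of the 8 triples forms a triangle.

1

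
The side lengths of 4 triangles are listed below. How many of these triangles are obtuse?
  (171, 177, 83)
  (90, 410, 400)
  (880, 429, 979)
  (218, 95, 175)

(171,177,83): 83²+171² = 36130 > 31329 = 177² → acute
(90,410,400): 90²+400² = 168100 = 410² → right
(880,429,979): 429²+880² = 958441 = 979² → right
(218,95,175): 95²+175² = 39650 < 47524 = 218² → obtuse
1 of the 4 is obtuse.

1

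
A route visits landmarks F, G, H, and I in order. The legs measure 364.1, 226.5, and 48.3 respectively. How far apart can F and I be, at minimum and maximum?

The maximum is all hops collinear in one direction: 364.1 + 226.5 + 48.3 = 638.9.
The longest hop is 364.1; the others sum to 274.8. Folding the others back against it leaves at least 364.1 − 274.8 = 89.3.

89.3 ≤ FI ≤ 638.9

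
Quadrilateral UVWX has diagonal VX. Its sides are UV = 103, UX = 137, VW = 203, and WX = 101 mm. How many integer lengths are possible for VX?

From triangle UVX: 34 < VX < 240.
From triangle WVX: 102 < VX < 304.
Intersection: 102 < VX < 240, so integers 103 through 239: 137 values.

137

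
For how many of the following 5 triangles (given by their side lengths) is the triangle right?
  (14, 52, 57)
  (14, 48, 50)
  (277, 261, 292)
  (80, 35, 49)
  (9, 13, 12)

1

(14,52,57): 14²+52² = 2900 < 3249 = 57² → obtuse
(14,48,50): 14²+48² = 2500 = 50² → right
(277,261,292): 261²+277² = 144850 > 85264 = 292² → acute
(80,35,49): 35²+49² = 3626 < 6400 = 80² → obtuse
(9,13,12): 9²+12² = 225 > 169 = 13² → acute
1 of the 5 is right.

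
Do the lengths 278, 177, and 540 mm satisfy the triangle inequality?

The longest side is 540, but the other two sum to only 455.
455 < 540, so the triangle inequality fails.

No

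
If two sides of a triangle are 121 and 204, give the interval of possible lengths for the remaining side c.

By the triangle inequality, c must be less than 121 + 204 = 325 and greater than |121 − 204| = 83.

83 < c < 325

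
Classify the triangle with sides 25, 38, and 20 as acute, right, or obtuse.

obtuse

Compare the square of the longest side to the sum of squares of the other two: 20² + 25² = 1025 < 1444 = 38².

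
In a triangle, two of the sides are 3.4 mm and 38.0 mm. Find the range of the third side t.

34.6 < t < 41.4 (mm)

By the triangle inequality, t must be less than 3.4 + 38.0 = 41.4 and greater than |3.4 − 38.0| = 34.6.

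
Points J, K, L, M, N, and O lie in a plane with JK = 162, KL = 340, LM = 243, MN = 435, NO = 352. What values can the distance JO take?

The maximum is all hops collinear in one direction: 162 + 340 + 243 + 435 + 352 = 1532.
The longest hop is 435; the others sum to 1097. Since 435 ≤ 1097, the path can fold back on itself completely, so the minimum distance is 0.

0 ≤ JO ≤ 1532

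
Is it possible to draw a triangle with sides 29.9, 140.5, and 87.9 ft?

No

The longest side is 140.5, but the other two sum to only 117.8.
117.8 < 140.5, so the triangle inequality fails.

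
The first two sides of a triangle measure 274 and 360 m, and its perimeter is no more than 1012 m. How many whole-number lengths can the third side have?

Triangle inequality: 86 < x < 634. Perimeter ≤ 1012 gives x ≤ 1012 − 274 − 360 = 378.
So 86 < x ≤ 378; integers 87 through 378: 292 values.

292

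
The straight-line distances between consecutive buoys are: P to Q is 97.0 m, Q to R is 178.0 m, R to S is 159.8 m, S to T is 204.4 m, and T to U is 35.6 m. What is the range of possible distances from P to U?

The maximum is all hops collinear in one direction: 97.0 + 178.0 + 159.8 + 204.4 + 35.6 = 674.8.
The longest hop is 204.4; the others sum to 470.4. Since 204.4 ≤ 470.4, the path can fold back on itself completely, so the minimum distance is 0.

0 ≤ PU ≤ 674.8 m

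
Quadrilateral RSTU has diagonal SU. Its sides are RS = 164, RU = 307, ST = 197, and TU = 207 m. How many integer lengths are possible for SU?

260

From triangle RSU: 143 < SU < 471.
From triangle TSU: 10 < SU < 404.
Intersection: 143 < SU < 404, so integers 144 through 403: 260 values.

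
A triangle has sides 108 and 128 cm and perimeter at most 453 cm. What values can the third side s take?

Triangle inequality alone gives 20 < s < 236.
The perimeter condition gives s ≤ 453 − 108 − 128 = 217.
Intersecting the two: 20 < s ≤ 217.

20 < s ≤ 217 cm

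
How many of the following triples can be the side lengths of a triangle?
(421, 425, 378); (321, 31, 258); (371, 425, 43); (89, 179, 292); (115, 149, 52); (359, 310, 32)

2

(378,421,425): 378+421 > 425 → valid
(31,258,321): 31+258 ≤ 321 → not valid
(43,371,425): 43+371 ≤ 425 → not valid
(89,179,292): 89+179 ≤ 292 → not valid
(52,115,149): 52+115 > 149 → valid
(32,310,359): 32+310 ≤ 359 → not valid
2 of the 6 triples form a triangle.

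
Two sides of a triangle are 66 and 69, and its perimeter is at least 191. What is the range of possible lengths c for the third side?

56 ≤ c < 135

Triangle inequality alone gives 3 < c < 135.
The perimeter condition gives c ≥ 191 − 66 − 69 = 56.
Intersecting the two: 56 ≤ c < 135.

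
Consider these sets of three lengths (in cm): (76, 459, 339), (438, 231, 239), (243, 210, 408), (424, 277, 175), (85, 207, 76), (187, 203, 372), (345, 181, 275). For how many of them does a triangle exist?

5

(76,339,459): 76+339 ≤ 459 → not valid
(231,239,438): 231+239 > 438 → valid
(210,243,408): 210+243 > 408 → valid
(175,277,424): 175+277 > 424 → valid
(76,85,207): 76+85 ≤ 207 → not valid
(187,203,372): 187+203 > 372 → valid
(181,275,345): 181+275 > 345 → valid
5 of the 7 triples form a triangle.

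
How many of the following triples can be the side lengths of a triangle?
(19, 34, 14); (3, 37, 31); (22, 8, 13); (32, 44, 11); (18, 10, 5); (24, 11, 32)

(14,19,34): 14+19 ≤ 34 → not valid
(3,31,37): 3+31 ≤ 37 → not valid
(8,13,22): 8+13 ≤ 22 → not valid
(11,32,44): 11+32 ≤ 44 → not valid
(5,10,18): 5+10 ≤ 18 → not valid
(11,24,32): 11+24 > 32 → valid
1 of the 6 triples forms a triangle.

1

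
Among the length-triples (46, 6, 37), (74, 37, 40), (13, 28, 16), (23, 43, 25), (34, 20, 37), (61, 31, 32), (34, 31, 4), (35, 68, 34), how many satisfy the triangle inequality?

(6,37,46): 6+37 ≤ 46 → not valid
(37,40,74): 37+40 > 74 → valid
(13,16,28): 13+16 > 28 → valid
(23,25,43): 23+25 > 43 → valid
(20,34,37): 20+34 > 37 → valid
(31,32,61): 31+32 > 61 → valid
(4,31,34): 4+31 > 34 → valid
(34,35,68): 34+35 > 68 → valid
7 of the 8 triples form a triangle.

7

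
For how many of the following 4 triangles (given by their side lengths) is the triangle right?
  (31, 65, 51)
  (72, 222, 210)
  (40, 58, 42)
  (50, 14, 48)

(31,65,51): 31²+51² = 3562 < 4225 = 65² → obtuse
(72,222,210): 72²+210² = 49284 = 222² → right
(40,58,42): 40²+42² = 3364 = 58² → right
(50,14,48): 14²+48² = 2500 = 50² → right
3 of the 4 are right.

3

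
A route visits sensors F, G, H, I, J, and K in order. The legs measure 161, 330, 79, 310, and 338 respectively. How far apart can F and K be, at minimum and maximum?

0 ≤ FK ≤ 1218

The maximum is all hops collinear in one direction: 161 + 330 + 79 + 310 + 338 = 1218.
The longest hop is 338; the others sum to 880. Since 338 ≤ 880, the path can fold back on itself completely, so the minimum distance is 0.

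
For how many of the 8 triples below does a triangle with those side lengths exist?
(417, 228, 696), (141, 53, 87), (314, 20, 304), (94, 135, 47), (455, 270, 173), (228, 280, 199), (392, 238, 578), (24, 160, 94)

(228,417,696): 228+417 ≤ 696 → not valid
(53,87,141): 53+87 ≤ 141 → not valid
(20,304,314): 20+304 > 314 → valid
(47,94,135): 47+94 > 135 → valid
(173,270,455): 173+270 ≤ 455 → not valid
(199,228,280): 199+228 > 280 → valid
(238,392,578): 238+392 > 578 → valid
(24,94,160): 24+94 ≤ 160 → not valid
4 of the 8 triples form a triangle.

4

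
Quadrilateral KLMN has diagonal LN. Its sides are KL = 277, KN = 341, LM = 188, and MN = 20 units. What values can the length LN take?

168 < LN < 208

From triangle KLN: |277 − 341| < LN < 277 + 341, i.e. 64 < LN < 618.
From triangle MLN: 168 < LN < 208.
Both must hold, so LN lies in the intersection.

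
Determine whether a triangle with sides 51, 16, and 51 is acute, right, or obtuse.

acute

Compare the square of the longest side to the sum of squares of the other two: 16² + 51² = 2857 > 2601 = 51².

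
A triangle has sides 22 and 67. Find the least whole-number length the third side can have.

46

The third side must be strictly greater than |22 − 67| = 45.
The smallest integer above 45 is 46.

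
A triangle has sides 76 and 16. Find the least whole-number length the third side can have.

61

The third side must be strictly greater than |76 − 16| = 60.
The smallest integer above 60 is 61.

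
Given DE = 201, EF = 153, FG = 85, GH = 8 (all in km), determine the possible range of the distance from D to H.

The maximum is all hops collinear in one direction: 201 + 153 + 85 + 8 = 447.
The longest hop is 201; the others sum to 246. Since 201 ≤ 246, the path can fold back on itself completely, so the minimum distance is 0.

0 ≤ DH ≤ 447 km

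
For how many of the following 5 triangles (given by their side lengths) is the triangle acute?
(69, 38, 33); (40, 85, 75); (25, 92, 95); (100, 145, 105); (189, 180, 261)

1

(69,38,33): 33²+38² = 2533 < 4761 = 69² → obtuse
(40,85,75): 40²+75² = 7225 = 85² → right
(25,92,95): 25²+92² = 9089 > 9025 = 95² → acute
(100,145,105): 100²+105² = 21025 = 145² → right
(189,180,261): 180²+189² = 68121 = 261² → right
1 of the 5 is acute.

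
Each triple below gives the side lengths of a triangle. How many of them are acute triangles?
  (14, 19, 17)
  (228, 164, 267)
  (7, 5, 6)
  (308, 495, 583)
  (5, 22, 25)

(14,19,17): 14²+17² = 485 > 361 = 19² → acute
(228,164,267): 164²+228² = 78880 > 71289 = 267² → acute
(7,5,6): 5²+6² = 61 > 49 = 7² → acute
(308,495,583): 308²+495² = 339889 = 583² → right
(5,22,25): 5²+22² = 509 < 625 = 25² → obtuse
3 of the 5 are acute.

3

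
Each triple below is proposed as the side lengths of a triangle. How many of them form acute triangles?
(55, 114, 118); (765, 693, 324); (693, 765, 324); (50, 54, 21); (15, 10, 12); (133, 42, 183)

(55,114,118): 55²+114² = 16021 > 13924 = 118² → acute
(765,693,324): 324²+693² = 585225 = 765² → right
(693,765,324): 324²+693² = 585225 = 765² → right
(50,54,21): 21²+50² = 2941 > 2916 = 54² → acute
(15,10,12): 10²+12² = 244 > 225 = 15² → acute
(133,42,183): 42+133 ≤ 183, not a triangle
3 of the 6 are acute.

3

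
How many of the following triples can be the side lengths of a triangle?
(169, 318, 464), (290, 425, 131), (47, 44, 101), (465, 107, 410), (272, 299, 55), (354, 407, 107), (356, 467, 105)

4

(169,318,464): 169+318 > 464 → valid
(131,290,425): 131+290 ≤ 425 → not valid
(44,47,101): 44+47 ≤ 101 → not valid
(107,410,465): 107+410 > 465 → valid
(55,272,299): 55+272 > 299 → valid
(107,354,407): 107+354 > 407 → valid
(105,356,467): 105+356 ≤ 467 → not valid
4 of the 7 triples form a triangle.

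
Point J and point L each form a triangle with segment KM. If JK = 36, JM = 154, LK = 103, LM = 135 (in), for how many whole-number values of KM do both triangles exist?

From triangle JKM: 118 < KM < 190.
From triangle LKM: 32 < KM < 238.
Intersection: 118 < KM < 190, so integers 119 through 189: 71 values.

71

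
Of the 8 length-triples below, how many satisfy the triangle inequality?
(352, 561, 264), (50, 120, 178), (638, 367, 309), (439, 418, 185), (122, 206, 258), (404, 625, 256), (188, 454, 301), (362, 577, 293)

(264,352,561): 264+352 > 561 → valid
(50,120,178): 50+120 ≤ 178 → not valid
(309,367,638): 309+367 > 638 → valid
(185,418,439): 185+418 > 439 → valid
(122,206,258): 122+206 > 258 → valid
(256,404,625): 256+404 > 625 → valid
(188,301,454): 188+301 > 454 → valid
(293,362,577): 293+362 > 577 → valid
7 of the 8 triples form a triangle.

7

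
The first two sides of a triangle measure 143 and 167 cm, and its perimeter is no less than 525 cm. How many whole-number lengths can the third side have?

95

Triangle inequality: 24 < x < 310. Perimeter ≥ 525 gives x ≥ 525 − 143 − 167 = 215.
So 215 ≤ x < 310; integers 215 through 309: 95 values.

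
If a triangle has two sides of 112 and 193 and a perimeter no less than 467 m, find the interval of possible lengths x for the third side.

Triangle inequality alone gives 81 < x < 305.
The perimeter condition gives x ≥ 467 − 112 − 193 = 162.
Intersecting the two: 162 ≤ x < 305.

162 ≤ x < 305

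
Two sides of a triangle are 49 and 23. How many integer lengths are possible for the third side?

45

The third side lies in the open interval (26, 72).
Integers from 27 to 71 inclusive: 71 − 27 + 1 = 45.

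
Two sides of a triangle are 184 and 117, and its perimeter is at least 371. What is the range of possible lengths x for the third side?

70 ≤ x < 301

Triangle inequality alone gives 67 < x < 301.
The perimeter condition gives x ≥ 371 − 184 − 117 = 70.
Intersecting the two: 70 ≤ x < 301.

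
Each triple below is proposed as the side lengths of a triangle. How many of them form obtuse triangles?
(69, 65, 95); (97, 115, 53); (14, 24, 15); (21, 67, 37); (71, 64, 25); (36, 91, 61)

(69,65,95): 65²+69² = 8986 < 9025 = 95² → obtuse
(97,115,53): 53²+97² = 12218 < 13225 = 115² → obtuse
(14,24,15): 14²+15² = 421 < 576 = 24² → obtuse
(21,67,37): 21+37 ≤ 67, not a triangle
(71,64,25): 25²+64² = 4721 < 5041 = 71² → obtuse
(36,91,61): 36²+61² = 5017 < 8281 = 91² → obtuse
5 of the 6 are obtuse.

5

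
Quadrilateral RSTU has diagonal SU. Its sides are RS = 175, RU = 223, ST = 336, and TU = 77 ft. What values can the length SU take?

259 < SU < 398

From triangle RSU: |175 − 223| < SU < 175 + 223, i.e. 48 < SU < 398.
From triangle TSU: 259 < SU < 413.
Both must hold, so SU lies in the intersection.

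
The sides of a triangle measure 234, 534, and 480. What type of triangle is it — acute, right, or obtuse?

right

Compare the square of the longest side to the sum of squares of the other two: 234² + 480² = 285156 = 534².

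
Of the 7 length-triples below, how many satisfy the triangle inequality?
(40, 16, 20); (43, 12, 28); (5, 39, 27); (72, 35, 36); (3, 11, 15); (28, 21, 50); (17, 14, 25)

(16,20,40): 16+20 ≤ 40 → not valid
(12,28,43): 12+28 ≤ 43 → not valid
(5,27,39): 5+27 ≤ 39 → not valid
(35,36,72): 35+36 ≤ 72 → not valid
(3,11,15): 3+11 ≤ 15 → not valid
(21,28,50): 21+28 ≤ 50 → not valid
(14,17,25): 14+17 > 25 → valid
1 of the 7 triples forms a triangle.

1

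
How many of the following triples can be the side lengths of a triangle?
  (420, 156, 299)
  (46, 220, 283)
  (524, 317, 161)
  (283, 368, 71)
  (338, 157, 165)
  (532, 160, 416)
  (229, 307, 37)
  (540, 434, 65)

(156,299,420): 156+299 > 420 → valid
(46,220,283): 46+220 ≤ 283 → not valid
(161,317,524): 161+317 ≤ 524 → not valid
(71,283,368): 71+283 ≤ 368 → not valid
(157,165,338): 157+165 ≤ 338 → not valid
(160,416,532): 160+416 > 532 → valid
(37,229,307): 37+229 ≤ 307 → not valid
(65,434,540): 65+434 ≤ 540 → not valid
2 of the 8 triples form a triangle.

2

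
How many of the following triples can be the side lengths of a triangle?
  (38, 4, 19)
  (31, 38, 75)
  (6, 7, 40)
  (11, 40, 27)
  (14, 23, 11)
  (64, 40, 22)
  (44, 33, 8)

(4,19,38): 4+19 ≤ 38 → not valid
(31,38,75): 31+38 ≤ 75 → not valid
(6,7,40): 6+7 ≤ 40 → not valid
(11,27,40): 11+27 ≤ 40 → not valid
(11,14,23): 11+14 > 23 → valid
(22,40,64): 22+40 ≤ 64 → not valid
(8,33,44): 8+33 ≤ 44 → not valid
1 of the 7 triples forms a triangle.

1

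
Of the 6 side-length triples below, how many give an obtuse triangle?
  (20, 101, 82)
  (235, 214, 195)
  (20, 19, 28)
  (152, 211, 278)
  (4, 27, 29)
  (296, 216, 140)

5

(20,101,82): 20²+82² = 7124 < 10201 = 101² → obtuse
(235,214,195): 195²+214² = 83821 > 55225 = 235² → acute
(20,19,28): 19²+20² = 761 < 784 = 28² → obtuse
(152,211,278): 152²+211² = 67625 < 77284 = 278² → obtuse
(4,27,29): 4²+27² = 745 < 841 = 29² → obtuse
(296,216,140): 140²+216² = 66256 < 87616 = 296² → obtuse
5 of the 6 are obtuse.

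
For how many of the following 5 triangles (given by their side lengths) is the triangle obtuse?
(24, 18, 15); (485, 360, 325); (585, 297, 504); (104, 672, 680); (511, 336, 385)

1

(24,18,15): 15²+18² = 549 < 576 = 24² → obtuse
(485,360,325): 325²+360² = 235225 = 485² → right
(585,297,504): 297²+504² = 342225 = 585² → right
(104,672,680): 104²+672² = 462400 = 680² → right
(511,336,385): 336²+385² = 261121 = 511² → right
1 of the 5 is obtuse.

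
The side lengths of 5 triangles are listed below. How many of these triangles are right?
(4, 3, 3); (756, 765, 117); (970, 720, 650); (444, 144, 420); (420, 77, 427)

(4,3,3): 3²+3² = 18 > 16 = 4² → acute
(756,765,117): 117²+756² = 585225 = 765² → right
(970,720,650): 650²+720² = 940900 = 970² → right
(444,144,420): 144²+420² = 197136 = 444² → right
(420,77,427): 77²+420² = 182329 = 427² → right
4 of the 5 are right.

4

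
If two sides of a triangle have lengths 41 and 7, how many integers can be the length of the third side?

13

The third side lies in the open interval (34, 48).
Integers from 35 to 47 inclusive: 47 − 35 + 1 = 13.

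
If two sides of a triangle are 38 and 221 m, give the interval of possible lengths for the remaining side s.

183 < s < 259 (m)

By the triangle inequality, s must be less than 38 + 221 = 259 and greater than |38 − 221| = 183.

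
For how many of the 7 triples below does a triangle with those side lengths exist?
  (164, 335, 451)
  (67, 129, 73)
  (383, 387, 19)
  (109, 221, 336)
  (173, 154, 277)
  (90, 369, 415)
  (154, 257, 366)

6

(164,335,451): 164+335 > 451 → valid
(67,73,129): 67+73 > 129 → valid
(19,383,387): 19+383 > 387 → valid
(109,221,336): 109+221 ≤ 336 → not valid
(154,173,277): 154+173 > 277 → valid
(90,369,415): 90+369 > 415 → valid
(154,257,366): 154+257 > 366 → valid
6 of the 7 triples form a triangle.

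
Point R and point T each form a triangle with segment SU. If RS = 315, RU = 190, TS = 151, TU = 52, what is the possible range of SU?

From triangle RSU: |315 − 190| < SU < 315 + 190, i.e. 125 < SU < 505.
From triangle TSU: 99 < SU < 203.
Both must hold, so SU lies in the intersection.

125 < SU < 203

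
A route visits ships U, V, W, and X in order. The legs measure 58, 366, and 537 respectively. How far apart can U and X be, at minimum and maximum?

113 ≤ UX ≤ 961

The maximum is all hops collinear in one direction: 58 + 366 + 537 = 961.
The longest hop is 537; the others sum to 424. Folding the others back against it leaves at least 537 − 424 = 113.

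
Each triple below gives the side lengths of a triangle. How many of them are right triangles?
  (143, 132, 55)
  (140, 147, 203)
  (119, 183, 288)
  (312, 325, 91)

3

(143,132,55): 55²+132² = 20449 = 143² → right
(140,147,203): 140²+147² = 41209 = 203² → right
(119,183,288): 119²+183² = 47650 < 82944 = 288² → obtuse
(312,325,91): 91²+312² = 105625 = 325² → right
3 of the 4 are right.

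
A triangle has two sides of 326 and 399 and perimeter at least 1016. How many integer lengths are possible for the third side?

Triangle inequality: 73 < x < 725. Perimeter ≥ 1016 gives x ≥ 1016 − 326 − 399 = 291.
So 291 ≤ x < 725; integers 291 through 724: 434 values.

434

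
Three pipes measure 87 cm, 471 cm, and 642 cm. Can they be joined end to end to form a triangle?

The longest side is 642, but the other two sum to only 558.
558 < 642, so the triangle inequality fails.

No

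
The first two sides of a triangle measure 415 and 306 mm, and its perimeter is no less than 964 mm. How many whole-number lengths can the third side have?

Triangle inequality: 109 < x < 721. Perimeter ≥ 964 gives x ≥ 964 − 415 − 306 = 243.
So 243 ≤ x < 721; integers 243 through 720: 478 values.

478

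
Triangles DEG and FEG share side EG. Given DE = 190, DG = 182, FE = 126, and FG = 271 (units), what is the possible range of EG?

145 < EG < 372

From triangle DEG: |190 − 182| < EG < 190 + 182, i.e. 8 < EG < 372.
From triangle FEG: 145 < EG < 397.
Both must hold, so EG lies in the intersection.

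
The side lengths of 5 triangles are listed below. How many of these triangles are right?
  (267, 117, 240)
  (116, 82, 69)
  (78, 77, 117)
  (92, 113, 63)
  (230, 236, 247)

(267,117,240): 117²+240² = 71289 = 267² → right
(116,82,69): 69²+82² = 11485 < 13456 = 116² → obtuse
(78,77,117): 77²+78² = 12013 < 13689 = 117² → obtuse
(92,113,63): 63²+92² = 12433 < 12769 = 113² → obtuse
(230,236,247): 230²+236² = 108596 > 61009 = 247² → acute
1 of the 5 is right.

1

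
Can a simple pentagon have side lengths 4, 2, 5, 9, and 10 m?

Yes

A pentagon exists iff every side is shorter than the sum of the others — equivalently, the longest side is less than the sum of the rest.
Longest side 10 < 20 (sum of the remaining 4), so yes.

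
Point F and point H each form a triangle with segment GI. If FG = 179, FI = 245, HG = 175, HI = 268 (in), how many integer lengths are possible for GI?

From triangle FGI: 66 < GI < 424.
From triangle HGI: 93 < GI < 443.
Intersection: 93 < GI < 424, so integers 94 through 423: 330 values.

330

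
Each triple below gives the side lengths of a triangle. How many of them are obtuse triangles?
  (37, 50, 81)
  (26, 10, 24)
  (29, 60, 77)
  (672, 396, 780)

(37,50,81): 37²+50² = 3869 < 6561 = 81² → obtuse
(26,10,24): 10²+24² = 676 = 26² → right
(29,60,77): 29²+60² = 4441 < 5929 = 77² → obtuse
(672,396,780): 396²+672² = 608400 = 780² → right
2 of the 4 are obtuse.

2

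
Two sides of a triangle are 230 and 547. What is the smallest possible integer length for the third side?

The third side must be strictly greater than |230 − 547| = 317.
The smallest integer above 317 is 318.

318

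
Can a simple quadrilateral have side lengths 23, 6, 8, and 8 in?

No

For a quadrilateral, each side must be shorter than the sum of the others.
Here the longest side is 23, but the remaining 3 sides sum to only 22.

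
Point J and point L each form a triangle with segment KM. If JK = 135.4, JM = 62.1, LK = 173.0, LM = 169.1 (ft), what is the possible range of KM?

From triangle JKM: |135.4 − 62.1| < KM < 135.4 + 62.1, i.e. 73.3 < KM < 197.5.
From triangle LKM: 3.9 < KM < 342.1.
Both must hold, so KM lies in the intersection.

73.3 < KM < 197.5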